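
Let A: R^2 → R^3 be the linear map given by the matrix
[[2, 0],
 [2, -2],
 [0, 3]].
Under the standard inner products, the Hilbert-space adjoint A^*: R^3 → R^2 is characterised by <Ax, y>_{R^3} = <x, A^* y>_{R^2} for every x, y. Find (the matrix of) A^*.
A^* = A^T =
[[2, 2, 0],
 [0, -2, 3]]

For real matrices with standard dot products, the defining identity <Ax, y> = <x, A^* y> gives (Ax)^T y = x^T (A^*) y, i.e. x^T A^T y = x^T (A^*) y. Since this holds for all x, y, we must have A^* = A^T. Therefore
A^* =
[[2, 2, 0],
 [0, -2, 3]].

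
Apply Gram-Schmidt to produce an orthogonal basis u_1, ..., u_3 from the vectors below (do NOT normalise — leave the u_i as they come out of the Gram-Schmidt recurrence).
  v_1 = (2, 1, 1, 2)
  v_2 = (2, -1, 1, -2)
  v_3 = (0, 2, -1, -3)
Orthogonal basis:
  u_1 = (2, 1, 1, 2)
  u_2 = (2, -1, 1, -2)
  u_3 = (2/5, 14/5, -4/5, -7/5)

Apply the Gram-Schmidt recurrence
  u_1 = v_1
  u_i = v_i − Σ_{j<i} ((v_i · u_j) / (u_j · u_j)) · u_j.

Step by step this gives:
  u_1 = (2, 1, 1, 2)
  u_2 = (2, -1, 1, -2)
  u_3 = (2/5, 14/5, -4/5, -7/5)

Orthogonality check:
  u_2 · u_1 = 0 (should be 0)
  u_3 · u_1 = 0 (should be 0)
  u_3 · u_2 = 0 (should be 0)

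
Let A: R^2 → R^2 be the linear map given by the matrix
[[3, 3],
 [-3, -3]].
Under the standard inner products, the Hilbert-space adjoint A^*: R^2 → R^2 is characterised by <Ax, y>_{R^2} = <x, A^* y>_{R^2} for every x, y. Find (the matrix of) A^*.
A^* = A^T =
[[3, -3],
 [3, -3]]

For real matrices with standard dot products, the defining identity <Ax, y> = <x, A^* y> gives (Ax)^T y = x^T (A^*) y, i.e. x^T A^T y = x^T (A^*) y. Since this holds for all x, y, we must have A^* = A^T. Therefore
A^* =
[[3, -3],
 [3, -3]].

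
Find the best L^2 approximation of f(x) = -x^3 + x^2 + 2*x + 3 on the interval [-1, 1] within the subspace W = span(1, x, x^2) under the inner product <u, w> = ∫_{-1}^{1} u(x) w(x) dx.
g(x) = x^2 + 7*x/5 + 3

The best approximation g ∈ W is the orthogonal projection of f onto W. Writing g = a_0 + a_1 x + a_2 x^2, the coefficients solve the normal equations G · a = b where
  G_{ij} = <φ_i, φ_j> and b_i = <f, φ_i>, with φ_0 = 1, φ_1 = x, φ_2 = x^2.
G =
  [2, 0, 2/3]
  [0, 2/3, 0]
  [2/3, 0, 2/5],
b = (20/3, 14/15, 12/5).
Solving gives a_0 = 3, a_1 = 7/5, a_2 = 1, so
  g(x) = x^2 + 7*x/5 + 3.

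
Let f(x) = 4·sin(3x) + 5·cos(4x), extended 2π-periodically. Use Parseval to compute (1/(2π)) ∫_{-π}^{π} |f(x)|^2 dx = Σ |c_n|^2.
Σ |c_n|^2 = 41/2

Expand |f|^2 and use orthogonality of {sin(nx), cos(mx)} on [-π, π]:
  ∫_{-π}^{π} sin(nx)^2 dx = π, ∫ cos(mx)^2 dx = π, and cross terms integrate to 0.
So ∫_{-π}^{π} f(x)^2 dx = 4^2 · π + 5^2 · π = (16 + 25)π.
Divide by 2π: (16 + 25)/2 = 41/2.
By Parseval, this equals Σ |c_n|^2.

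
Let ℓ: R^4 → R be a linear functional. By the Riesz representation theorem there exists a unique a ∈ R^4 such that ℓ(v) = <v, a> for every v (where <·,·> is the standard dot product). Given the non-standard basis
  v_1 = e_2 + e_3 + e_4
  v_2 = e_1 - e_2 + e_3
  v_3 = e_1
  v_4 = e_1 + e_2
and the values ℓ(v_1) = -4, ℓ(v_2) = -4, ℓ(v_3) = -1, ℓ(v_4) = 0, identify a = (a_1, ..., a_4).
a = (-1, 1, -2, -3)

Write a = (a_1, ..., a_4) in the standard basis. For each basis vector v_i, ℓ(v_i) = <v_i, a> is a linear equation in the a_j's. Collect the n equations into a matrix system V a = ℓ, where row i of V is v_i (expressed in the standard basis). Since V is invertible (lower-triangular with 1s on the diagonal, up to permutation), solve by back-substitution:
  V =
[[0, 1, 1, 1],
 [1, -1, 1, 0],
 [1, 0, 0, 0],
 [1, 1, 0, 0]]
  V a = (-4, -4, -1, 0)
Solving gives a = (-1, 1, -2, -3).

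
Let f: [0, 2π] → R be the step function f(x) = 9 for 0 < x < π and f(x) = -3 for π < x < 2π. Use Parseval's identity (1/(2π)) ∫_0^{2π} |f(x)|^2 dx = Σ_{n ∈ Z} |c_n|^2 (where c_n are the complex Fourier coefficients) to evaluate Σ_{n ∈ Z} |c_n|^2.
Σ |c_n|^2 = 45

Parseval equates the L^2 energy of f (normalised by 1/(2π)) with the ℓ^2 sum of its Fourier coefficients: (1/(2π)) ∫_0^{2π} |f|^2 = Σ |c_n|^2.
Compute the left side: (1/(2π)) [∫_0^π 9^2 dx + ∫_π^{2π} (-3)^2 dx] = (1/(2π)) · (81π + 9π) = (81 + 9)/2 = 45.
So Σ_{n ∈ Z} |c_n|^2 = 45.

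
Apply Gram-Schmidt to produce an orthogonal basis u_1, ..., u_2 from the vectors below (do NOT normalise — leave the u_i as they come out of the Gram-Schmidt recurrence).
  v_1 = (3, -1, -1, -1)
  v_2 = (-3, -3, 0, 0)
Orthogonal basis:
  u_1 = (3, -1, -1, -1)
  u_2 = (-3/2, -7/2, -1/2, -1/2)

Apply the Gram-Schmidt recurrence
  u_1 = v_1
  u_i = v_i − Σ_{j<i} ((v_i · u_j) / (u_j · u_j)) · u_j.

Step by step this gives:
  u_1 = (3, -1, -1, -1)
  u_2 = (-3/2, -7/2, -1/2, -1/2)

Orthogonality check:
  u_2 · u_1 = 0 (should be 0)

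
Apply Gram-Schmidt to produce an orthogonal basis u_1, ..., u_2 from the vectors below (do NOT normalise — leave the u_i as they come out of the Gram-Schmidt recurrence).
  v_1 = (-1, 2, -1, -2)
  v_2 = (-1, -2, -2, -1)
Orthogonal basis:
  u_1 = (-1, 2, -1, -2)
  u_2 = (-9/10, -11/5, -19/10, -4/5)

Apply the Gram-Schmidt recurrence
  u_1 = v_1
  u_i = v_i − Σ_{j<i} ((v_i · u_j) / (u_j · u_j)) · u_j.

Step by step this gives:
  u_1 = (-1, 2, -1, -2)
  u_2 = (-9/10, -11/5, -19/10, -4/5)

Orthogonality check:
  u_2 · u_1 = 0 (should be 0)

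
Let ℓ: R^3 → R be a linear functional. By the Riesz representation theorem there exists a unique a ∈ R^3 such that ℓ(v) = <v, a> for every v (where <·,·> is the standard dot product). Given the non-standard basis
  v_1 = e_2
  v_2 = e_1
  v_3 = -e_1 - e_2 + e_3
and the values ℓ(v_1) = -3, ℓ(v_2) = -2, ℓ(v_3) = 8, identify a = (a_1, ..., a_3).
a = (-2, -3, 3)

Write a = (a_1, ..., a_3) in the standard basis. For each basis vector v_i, ℓ(v_i) = <v_i, a> is a linear equation in the a_j's. Collect the n equations into a matrix system V a = ℓ, where row i of V is v_i (expressed in the standard basis). Since V is invertible (lower-triangular with 1s on the diagonal, up to permutation), solve by back-substitution:
  V =
[[0, 1, 0],
 [1, 0, 0],
 [-1, -1, 1]]
  V a = (-3, -2, 8)
Solving gives a = (-2, -3, 3).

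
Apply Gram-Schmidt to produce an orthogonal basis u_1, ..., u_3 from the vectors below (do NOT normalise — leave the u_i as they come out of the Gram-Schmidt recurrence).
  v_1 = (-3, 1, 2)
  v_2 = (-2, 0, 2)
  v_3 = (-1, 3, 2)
Orthogonal basis:
  u_1 = (-3, 1, 2)
  u_2 = (1/7, -5/7, 4/7)
  u_3 = (4/3, 4/3, 4/3)

Apply the Gram-Schmidt recurrence
  u_1 = v_1
  u_i = v_i − Σ_{j<i} ((v_i · u_j) / (u_j · u_j)) · u_j.

Step by step this gives:
  u_1 = (-3, 1, 2)
  u_2 = (1/7, -5/7, 4/7)
  u_3 = (4/3, 4/3, 4/3)

Orthogonality check:
  u_2 · u_1 = 0 (should be 0)
  u_3 · u_1 = 0 (should be 0)
  u_3 · u_2 = 0 (should be 0)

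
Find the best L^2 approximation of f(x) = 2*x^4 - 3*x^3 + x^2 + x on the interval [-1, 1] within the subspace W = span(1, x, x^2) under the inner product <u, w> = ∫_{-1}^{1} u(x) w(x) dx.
g(x) = 19*x^2/7 - 4*x/5 - 6/35

The best approximation g ∈ W is the orthogonal projection of f onto W. Writing g = a_0 + a_1 x + a_2 x^2, the coefficients solve the normal equations G · a = b where
  G_{ij} = <φ_i, φ_j> and b_i = <f, φ_i>, with φ_0 = 1, φ_1 = x, φ_2 = x^2.
G =
  [2, 0, 2/3]
  [0, 2/3, 0]
  [2/3, 0, 2/5],
b = (22/15, -8/15, 34/35).
Solving gives a_0 = -6/35, a_1 = -4/5, a_2 = 19/7, so
  g(x) = 19*x^2/7 - 4*x/5 - 6/35.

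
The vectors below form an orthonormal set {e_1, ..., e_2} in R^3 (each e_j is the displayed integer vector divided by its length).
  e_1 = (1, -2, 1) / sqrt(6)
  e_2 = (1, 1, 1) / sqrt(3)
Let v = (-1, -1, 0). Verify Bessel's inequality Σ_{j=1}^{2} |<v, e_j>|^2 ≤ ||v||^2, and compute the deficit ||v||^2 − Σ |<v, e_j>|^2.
Σ |<v, e_j>|^2 = 3/2; ||v||^2 = 2; deficit = 1/2

Write each e_j = u_j / sqrt(<u_j, u_j>) where u_j is the displayed integer vector. Then <v, e_j> = <v, u_j> / sqrt(<u_j, u_j>), so |<v, e_j>|^2 = <v, u_j>^2 / <u_j, u_j>.
Coefficients: <v, e_1> = 1/sqrt(6), <v, e_2> = -2/sqrt(3).
Square and sum: Σ |<v, e_j>|^2 = 3/2.
Compute ||v||^2 = v·v = 2.
Deficit = 2 − 3/2 = 1/2 ≥ 0, confirming Bessel's inequality. (The deficit equals ||v − Σ <v,e_j> e_j||^2, the squared distance from v to span{e_j}.)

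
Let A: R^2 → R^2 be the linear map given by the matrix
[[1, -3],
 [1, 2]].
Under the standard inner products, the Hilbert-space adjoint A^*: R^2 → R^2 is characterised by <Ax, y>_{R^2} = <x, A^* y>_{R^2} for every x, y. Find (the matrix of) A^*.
A^* = A^T =
[[1, 1],
 [-3, 2]]

For real matrices with standard dot products, the defining identity <Ax, y> = <x, A^* y> gives (Ax)^T y = x^T (A^*) y, i.e. x^T A^T y = x^T (A^*) y. Since this holds for all x, y, we must have A^* = A^T. Therefore
A^* =
[[1, 1],
 [-3, 2]].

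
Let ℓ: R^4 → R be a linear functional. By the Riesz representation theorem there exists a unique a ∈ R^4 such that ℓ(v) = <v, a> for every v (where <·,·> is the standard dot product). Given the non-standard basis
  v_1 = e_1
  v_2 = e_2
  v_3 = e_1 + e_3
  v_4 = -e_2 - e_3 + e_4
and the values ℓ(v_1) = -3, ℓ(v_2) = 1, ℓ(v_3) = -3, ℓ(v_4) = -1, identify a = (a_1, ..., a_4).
a = (-3, 1, 0, 0)

Write a = (a_1, ..., a_4) in the standard basis. For each basis vector v_i, ℓ(v_i) = <v_i, a> is a linear equation in the a_j's. Collect the n equations into a matrix system V a = ℓ, where row i of V is v_i (expressed in the standard basis). Since V is invertible (lower-triangular with 1s on the diagonal, up to permutation), solve by back-substitution:
  V =
[[1, 0, 0, 0],
 [0, 1, 0, 0],
 [1, 0, 1, 0],
 [0, -1, -1, 1]]
  V a = (-3, 1, -3, -1)
Solving gives a = (-3, 1, 0, 0).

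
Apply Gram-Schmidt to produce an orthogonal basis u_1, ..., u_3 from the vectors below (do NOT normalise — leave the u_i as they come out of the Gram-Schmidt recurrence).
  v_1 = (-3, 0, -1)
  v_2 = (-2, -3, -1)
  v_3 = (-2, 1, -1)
Orthogonal basis:
  u_1 = (-3, 0, -1)
  u_2 = (1/10, -3, -3/10)
  u_3 = (12/91, 4/91, -36/91)

Apply the Gram-Schmidt recurrence
  u_1 = v_1
  u_i = v_i − Σ_{j<i} ((v_i · u_j) / (u_j · u_j)) · u_j.

Step by step this gives:
  u_1 = (-3, 0, -1)
  u_2 = (1/10, -3, -3/10)
  u_3 = (12/91, 4/91, -36/91)

Orthogonality check:
  u_2 · u_1 = 0 (should be 0)
  u_3 · u_1 = 0 (should be 0)
  u_3 · u_2 = 0 (should be 0)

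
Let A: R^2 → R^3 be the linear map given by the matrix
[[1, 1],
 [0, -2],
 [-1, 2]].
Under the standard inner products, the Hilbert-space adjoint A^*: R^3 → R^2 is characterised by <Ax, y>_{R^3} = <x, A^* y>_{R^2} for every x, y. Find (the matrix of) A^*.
A^* = A^T =
[[1, 0, -1],
 [1, -2, 2]]

For real matrices with standard dot products, the defining identity <Ax, y> = <x, A^* y> gives (Ax)^T y = x^T (A^*) y, i.e. x^T A^T y = x^T (A^*) y. Since this holds for all x, y, we must have A^* = A^T. Therefore
A^* =
[[1, 0, -1],
 [1, -2, 2]].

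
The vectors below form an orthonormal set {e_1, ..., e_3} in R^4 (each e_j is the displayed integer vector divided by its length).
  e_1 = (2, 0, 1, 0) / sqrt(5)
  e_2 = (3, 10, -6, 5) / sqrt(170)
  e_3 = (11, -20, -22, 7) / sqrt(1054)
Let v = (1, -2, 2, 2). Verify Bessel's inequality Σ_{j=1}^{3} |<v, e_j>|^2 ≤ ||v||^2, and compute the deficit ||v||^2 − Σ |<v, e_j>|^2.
Σ |<v, e_j>|^2 = 178/31; ||v||^2 = 13; deficit = 225/31

Write each e_j = u_j / sqrt(<u_j, u_j>) where u_j is the displayed integer vector. Then <v, e_j> = <v, u_j> / sqrt(<u_j, u_j>), so |<v, e_j>|^2 = <v, u_j>^2 / <u_j, u_j>.
Coefficients: <v, e_1> = 4/sqrt(5), <v, e_2> = -19/sqrt(170), <v, e_3> = 21/sqrt(1054).
Square and sum: Σ |<v, e_j>|^2 = 178/31.
Compute ||v||^2 = v·v = 13.
Deficit = 13 − 178/31 = 225/31 ≥ 0, confirming Bessel's inequality. (The deficit equals ||v − Σ <v,e_j> e_j||^2, the squared distance from v to span{e_j}.)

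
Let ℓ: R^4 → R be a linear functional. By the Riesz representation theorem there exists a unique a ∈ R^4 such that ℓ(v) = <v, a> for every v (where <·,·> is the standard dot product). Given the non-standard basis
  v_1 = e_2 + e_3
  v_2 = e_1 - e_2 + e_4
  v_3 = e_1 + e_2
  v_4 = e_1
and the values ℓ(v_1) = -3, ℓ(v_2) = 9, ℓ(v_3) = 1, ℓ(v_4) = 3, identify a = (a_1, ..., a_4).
a = (3, -2, -1, 4)

Write a = (a_1, ..., a_4) in the standard basis. For each basis vector v_i, ℓ(v_i) = <v_i, a> is a linear equation in the a_j's. Collect the n equations into a matrix system V a = ℓ, where row i of V is v_i (expressed in the standard basis). Since V is invertible (lower-triangular with 1s on the diagonal, up to permutation), solve by back-substitution:
  V =
[[0, 1, 1, 0],
 [1, -1, 0, 1],
 [1, 1, 0, 0],
 [1, 0, 0, 0]]
  V a = (-3, 9, 1, 3)
Solving gives a = (3, -2, -1, 4).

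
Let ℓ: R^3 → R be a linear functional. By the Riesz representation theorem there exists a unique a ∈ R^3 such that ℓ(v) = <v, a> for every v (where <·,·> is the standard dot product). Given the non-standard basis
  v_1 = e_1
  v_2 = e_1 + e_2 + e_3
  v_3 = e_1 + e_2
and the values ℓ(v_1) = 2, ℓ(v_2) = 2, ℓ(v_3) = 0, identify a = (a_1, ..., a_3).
a = (2, -2, 2)

Write a = (a_1, ..., a_3) in the standard basis. For each basis vector v_i, ℓ(v_i) = <v_i, a> is a linear equation in the a_j's. Collect the n equations into a matrix system V a = ℓ, where row i of V is v_i (expressed in the standard basis). Since V is invertible (lower-triangular with 1s on the diagonal, up to permutation), solve by back-substitution:
  V =
[[1, 0, 0],
 [1, 1, 1],
 [1, 1, 0]]
  V a = (2, 2, 0)
Solving gives a = (2, -2, 2).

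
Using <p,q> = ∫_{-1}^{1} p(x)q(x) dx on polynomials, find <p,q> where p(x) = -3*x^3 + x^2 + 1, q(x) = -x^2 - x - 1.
<p,q> = -38/15

Expand the product: p(x)·q(x) = 3*x^5 + 2*x^4 + 2*x^3 - 2*x^2 - x - 1.
∫_{-1}^{1} of each monomial x^k gives [2/(k+1) if k even, 0 if k odd]. Integrating term-by-term (or equivalently evaluating the antiderivative F(x) = x^6/2 + 2*x^5/5 + x^4/2 - 2*x^3/3 - x^2/2 - x at the endpoints):
  F(1) − F(−1) = -23/30 − (53/30) = -38/15.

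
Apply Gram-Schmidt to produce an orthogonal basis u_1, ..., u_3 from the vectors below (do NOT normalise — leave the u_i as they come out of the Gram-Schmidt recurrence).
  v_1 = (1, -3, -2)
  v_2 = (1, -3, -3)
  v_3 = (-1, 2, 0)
Orthogonal basis:
  u_1 = (1, -3, -2)
  u_2 = (-1/7, 3/7, -5/7)
  u_3 = (-3/10, -1/10, 0)

Apply the Gram-Schmidt recurrence
  u_1 = v_1
  u_i = v_i − Σ_{j<i} ((v_i · u_j) / (u_j · u_j)) · u_j.

Step by step this gives:
  u_1 = (1, -3, -2)
  u_2 = (-1/7, 3/7, -5/7)
  u_3 = (-3/10, -1/10, 0)

Orthogonality check:
  u_2 · u_1 = 0 (should be 0)
  u_3 · u_1 = 0 (should be 0)
  u_3 · u_2 = 0 (should be 0)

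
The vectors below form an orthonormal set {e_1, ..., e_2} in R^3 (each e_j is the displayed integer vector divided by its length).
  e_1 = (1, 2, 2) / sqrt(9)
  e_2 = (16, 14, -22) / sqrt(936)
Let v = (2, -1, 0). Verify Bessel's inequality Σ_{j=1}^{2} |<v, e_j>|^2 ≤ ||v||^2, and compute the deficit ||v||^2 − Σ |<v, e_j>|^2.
Σ |<v, e_j>|^2 = 9/26; ||v||^2 = 5; deficit = 121/26

Write each e_j = u_j / sqrt(<u_j, u_j>) where u_j is the displayed integer vector. Then <v, e_j> = <v, u_j> / sqrt(<u_j, u_j>), so |<v, e_j>|^2 = <v, u_j>^2 / <u_j, u_j>.
Coefficients: <v, e_1> = 0/sqrt(9), <v, e_2> = 18/sqrt(936).
Square and sum: Σ |<v, e_j>|^2 = 9/26.
Compute ||v||^2 = v·v = 5.
Deficit = 5 − 9/26 = 121/26 ≥ 0, confirming Bessel's inequality. (The deficit equals ||v − Σ <v,e_j> e_j||^2, the squared distance from v to span{e_j}.)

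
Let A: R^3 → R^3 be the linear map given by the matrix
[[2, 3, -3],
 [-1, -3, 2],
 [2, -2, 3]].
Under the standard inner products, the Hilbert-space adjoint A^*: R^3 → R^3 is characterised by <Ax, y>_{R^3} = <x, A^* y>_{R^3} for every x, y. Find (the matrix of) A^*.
A^* = A^T =
[[2, -1, 2],
 [3, -3, -2],
 [-3, 2, 3]]

For real matrices with standard dot products, the defining identity <Ax, y> = <x, A^* y> gives (Ax)^T y = x^T (A^*) y, i.e. x^T A^T y = x^T (A^*) y. Since this holds for all x, y, we must have A^* = A^T. Therefore
A^* =
[[2, -1, 2],
 [3, -3, -2],
 [-3, 2, 3]].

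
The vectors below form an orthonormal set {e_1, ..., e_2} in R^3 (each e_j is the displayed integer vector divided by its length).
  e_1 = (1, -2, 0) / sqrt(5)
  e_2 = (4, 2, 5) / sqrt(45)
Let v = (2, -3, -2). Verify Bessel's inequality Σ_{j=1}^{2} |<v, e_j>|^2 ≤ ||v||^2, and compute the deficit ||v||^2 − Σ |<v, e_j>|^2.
Σ |<v, e_j>|^2 = 128/9; ||v||^2 = 17; deficit = 25/9

Write each e_j = u_j / sqrt(<u_j, u_j>) where u_j is the displayed integer vector. Then <v, e_j> = <v, u_j> / sqrt(<u_j, u_j>), so |<v, e_j>|^2 = <v, u_j>^2 / <u_j, u_j>.
Coefficients: <v, e_1> = 8/sqrt(5), <v, e_2> = -8/sqrt(45).
Square and sum: Σ |<v, e_j>|^2 = 128/9.
Compute ||v||^2 = v·v = 17.
Deficit = 17 − 128/9 = 25/9 ≥ 0, confirming Bessel's inequality. (The deficit equals ||v − Σ <v,e_j> e_j||^2, the squared distance from v to span{e_j}.)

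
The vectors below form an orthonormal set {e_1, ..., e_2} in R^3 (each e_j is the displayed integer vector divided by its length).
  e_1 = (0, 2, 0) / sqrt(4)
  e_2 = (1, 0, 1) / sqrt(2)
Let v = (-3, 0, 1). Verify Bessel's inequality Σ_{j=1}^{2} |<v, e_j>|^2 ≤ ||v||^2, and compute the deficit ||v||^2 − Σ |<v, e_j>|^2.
Σ |<v, e_j>|^2 = 2; ||v||^2 = 10; deficit = 8

Write each e_j = u_j / sqrt(<u_j, u_j>) where u_j is the displayed integer vector. Then <v, e_j> = <v, u_j> / sqrt(<u_j, u_j>), so |<v, e_j>|^2 = <v, u_j>^2 / <u_j, u_j>.
Coefficients: <v, e_1> = 0/sqrt(4), <v, e_2> = -2/sqrt(2).
Square and sum: Σ |<v, e_j>|^2 = 2.
Compute ||v||^2 = v·v = 10.
Deficit = 10 − 2 = 8 ≥ 0, confirming Bessel's inequality. (The deficit equals ||v − Σ <v,e_j> e_j||^2, the squared distance from v to span{e_j}.)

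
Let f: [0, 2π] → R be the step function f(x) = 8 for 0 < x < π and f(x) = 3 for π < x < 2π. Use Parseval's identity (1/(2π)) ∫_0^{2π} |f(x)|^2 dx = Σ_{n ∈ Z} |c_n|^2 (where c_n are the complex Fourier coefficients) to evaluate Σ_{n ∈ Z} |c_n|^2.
Σ |c_n|^2 = 73/2

Parseval equates the L^2 energy of f (normalised by 1/(2π)) with the ℓ^2 sum of its Fourier coefficients: (1/(2π)) ∫_0^{2π} |f|^2 = Σ |c_n|^2.
Compute the left side: (1/(2π)) [∫_0^π 8^2 dx + ∫_π^{2π} 3^2 dx] = (1/(2π)) · (64π + 9π) = (64 + 9)/2 = 73/2.
So Σ_{n ∈ Z} |c_n|^2 = 73/2.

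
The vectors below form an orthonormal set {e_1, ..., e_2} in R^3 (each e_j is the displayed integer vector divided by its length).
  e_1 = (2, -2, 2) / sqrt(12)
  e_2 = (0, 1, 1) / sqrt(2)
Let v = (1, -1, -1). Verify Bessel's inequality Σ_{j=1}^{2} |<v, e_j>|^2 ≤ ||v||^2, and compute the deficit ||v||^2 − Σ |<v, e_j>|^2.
Σ |<v, e_j>|^2 = 7/3; ||v||^2 = 3; deficit = 2/3

Write each e_j = u_j / sqrt(<u_j, u_j>) where u_j is the displayed integer vector. Then <v, e_j> = <v, u_j> / sqrt(<u_j, u_j>), so |<v, e_j>|^2 = <v, u_j>^2 / <u_j, u_j>.
Coefficients: <v, e_1> = 2/sqrt(12), <v, e_2> = -2/sqrt(2).
Square and sum: Σ |<v, e_j>|^2 = 7/3.
Compute ||v||^2 = v·v = 3.
Deficit = 3 − 7/3 = 2/3 ≥ 0, confirming Bessel's inequality. (The deficit equals ||v − Σ <v,e_j> e_j||^2, the squared distance from v to span{e_j}.)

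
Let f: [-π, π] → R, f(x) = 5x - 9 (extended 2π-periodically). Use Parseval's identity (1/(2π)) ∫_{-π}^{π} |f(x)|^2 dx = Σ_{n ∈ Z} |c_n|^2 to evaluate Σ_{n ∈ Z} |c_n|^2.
Σ |c_n|^2 = 25π^2/3 + 81

Expand and integrate term by term over [-π, π]:
  ∫ (5x)^2 dx = 25·(2π^3/3); ∫ 2·5·(-9)·x dx = 0 (odd integrand); ∫ (-9)^2 dx = 81·2π.
So (1/(2π)) ∫_{-π}^{π} (5x - 9)^2 dx = 25π^2/3 + 81 = 25π^2/3 + 81.
Parseval ⇒ Σ |c_n|^2 = 25π^2/3 + 81.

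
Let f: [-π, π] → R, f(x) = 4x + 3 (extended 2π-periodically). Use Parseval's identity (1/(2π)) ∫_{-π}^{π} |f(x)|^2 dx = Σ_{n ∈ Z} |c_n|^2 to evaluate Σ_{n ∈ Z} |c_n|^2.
Σ |c_n|^2 = 16π^2/3 + 9

Expand and integrate term by term over [-π, π]:
  ∫ (4x)^2 dx = 16·(2π^3/3); ∫ 2·4·(3)·x dx = 0 (odd integrand); ∫ 3^2 dx = 9·2π.
So (1/(2π)) ∫_{-π}^{π} (4x + 3)^2 dx = 16π^2/3 + 9 = 16π^2/3 + 9.
Parseval ⇒ Σ |c_n|^2 = 16π^2/3 + 9.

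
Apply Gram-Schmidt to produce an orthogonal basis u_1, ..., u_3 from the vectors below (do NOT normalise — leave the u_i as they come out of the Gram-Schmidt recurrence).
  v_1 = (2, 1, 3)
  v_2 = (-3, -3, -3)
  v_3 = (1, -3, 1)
Orthogonal basis:
  u_1 = (2, 1, 3)
  u_2 = (-3/7, -12/7, 6/7)
  u_3 = (4/3, -2/3, -2/3)

Apply the Gram-Schmidt recurrence
  u_1 = v_1
  u_i = v_i − Σ_{j<i} ((v_i · u_j) / (u_j · u_j)) · u_j.

Step by step this gives:
  u_1 = (2, 1, 3)
  u_2 = (-3/7, -12/7, 6/7)
  u_3 = (4/3, -2/3, -2/3)

Orthogonality check:
  u_2 · u_1 = 0 (should be 0)
  u_3 · u_1 = 0 (should be 0)
  u_3 · u_2 = 0 (should be 0)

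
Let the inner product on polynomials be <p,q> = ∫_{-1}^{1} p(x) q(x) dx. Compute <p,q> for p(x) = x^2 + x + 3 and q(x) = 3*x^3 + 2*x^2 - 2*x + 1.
<p,q> = 34/3

Expand the product: p(x)·q(x) = 3*x^5 + 5*x^4 + 9*x^3 + 5*x^2 - 5*x + 3.
∫_{-1}^{1} of each monomial x^k gives [2/(k+1) if k even, 0 if k odd]. Integrating term-by-term (or equivalently evaluating the antiderivative F(x) = x^6/2 + x^5 + 9*x^4/4 + 5*x^3/3 - 5*x^2/2 + 3*x at the endpoints):
  F(1) − F(−1) = 71/12 − (-65/12) = 34/3.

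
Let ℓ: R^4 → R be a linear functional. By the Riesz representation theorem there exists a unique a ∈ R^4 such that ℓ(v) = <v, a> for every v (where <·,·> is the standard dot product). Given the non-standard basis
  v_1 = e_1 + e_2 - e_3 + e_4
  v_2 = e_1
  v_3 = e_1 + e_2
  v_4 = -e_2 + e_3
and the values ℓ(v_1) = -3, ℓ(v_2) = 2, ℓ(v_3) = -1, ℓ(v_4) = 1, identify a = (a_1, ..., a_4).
a = (2, -3, -2, -4)

Write a = (a_1, ..., a_4) in the standard basis. For each basis vector v_i, ℓ(v_i) = <v_i, a> is a linear equation in the a_j's. Collect the n equations into a matrix system V a = ℓ, where row i of V is v_i (expressed in the standard basis). Since V is invertible (lower-triangular with 1s on the diagonal, up to permutation), solve by back-substitution:
  V =
[[1, 1, -1, 1],
 [1, 0, 0, 0],
 [1, 1, 0, 0],
 [0, -1, 1, 0]]
  V a = (-3, 2, -1, 1)
Solving gives a = (2, -3, -2, -4).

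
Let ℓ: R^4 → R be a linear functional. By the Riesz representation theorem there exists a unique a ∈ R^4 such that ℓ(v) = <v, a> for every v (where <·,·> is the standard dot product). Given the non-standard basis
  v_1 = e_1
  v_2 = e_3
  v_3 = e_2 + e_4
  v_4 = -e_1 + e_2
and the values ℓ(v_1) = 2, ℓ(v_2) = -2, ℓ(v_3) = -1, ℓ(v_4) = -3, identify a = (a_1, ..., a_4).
a = (2, -1, -2, 0)

Write a = (a_1, ..., a_4) in the standard basis. For each basis vector v_i, ℓ(v_i) = <v_i, a> is a linear equation in the a_j's. Collect the n equations into a matrix system V a = ℓ, where row i of V is v_i (expressed in the standard basis). Since V is invertible (lower-triangular with 1s on the diagonal, up to permutation), solve by back-substitution:
  V =
[[1, 0, 0, 0],
 [0, 0, 1, 0],
 [0, 1, 0, 1],
 [-1, 1, 0, 0]]
  V a = (2, -2, -1, -3)
Solving gives a = (2, -1, -2, 0).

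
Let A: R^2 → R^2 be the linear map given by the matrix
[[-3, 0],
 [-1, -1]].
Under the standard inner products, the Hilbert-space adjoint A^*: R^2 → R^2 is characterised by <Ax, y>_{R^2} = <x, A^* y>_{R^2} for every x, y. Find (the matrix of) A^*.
A^* = A^T =
[[-3, -1],
 [0, -1]]

For real matrices with standard dot products, the defining identity <Ax, y> = <x, A^* y> gives (Ax)^T y = x^T (A^*) y, i.e. x^T A^T y = x^T (A^*) y. Since this holds for all x, y, we must have A^* = A^T. Therefore
A^* =
[[-3, -1],
 [0, -1]].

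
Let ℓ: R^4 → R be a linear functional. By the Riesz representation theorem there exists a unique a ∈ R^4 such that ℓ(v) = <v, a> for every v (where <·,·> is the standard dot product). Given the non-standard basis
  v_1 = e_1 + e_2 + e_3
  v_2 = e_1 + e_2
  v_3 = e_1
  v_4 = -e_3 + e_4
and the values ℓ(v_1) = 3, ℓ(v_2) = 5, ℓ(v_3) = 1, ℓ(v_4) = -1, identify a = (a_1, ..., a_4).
a = (1, 4, -2, -3)

Write a = (a_1, ..., a_4) in the standard basis. For each basis vector v_i, ℓ(v_i) = <v_i, a> is a linear equation in the a_j's. Collect the n equations into a matrix system V a = ℓ, where row i of V is v_i (expressed in the standard basis). Since V is invertible (lower-triangular with 1s on the diagonal, up to permutation), solve by back-substitution:
  V =
[[1, 1, 1, 0],
 [1, 1, 0, 0],
 [1, 0, 0, 0],
 [0, 0, -1, 1]]
  V a = (3, 5, 1, -1)
Solving gives a = (1, 4, -2, -3).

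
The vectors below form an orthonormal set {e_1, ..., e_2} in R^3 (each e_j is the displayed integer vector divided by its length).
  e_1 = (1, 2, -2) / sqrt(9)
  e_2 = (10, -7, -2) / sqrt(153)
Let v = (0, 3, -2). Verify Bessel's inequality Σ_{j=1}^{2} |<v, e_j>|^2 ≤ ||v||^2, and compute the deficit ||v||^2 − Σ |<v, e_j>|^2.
Σ |<v, e_j>|^2 = 13; ||v||^2 = 13; deficit = 0

Write each e_j = u_j / sqrt(<u_j, u_j>) where u_j is the displayed integer vector. Then <v, e_j> = <v, u_j> / sqrt(<u_j, u_j>), so |<v, e_j>|^2 = <v, u_j>^2 / <u_j, u_j>.
Coefficients: <v, e_1> = 10/sqrt(9), <v, e_2> = -17/sqrt(153).
Square and sum: Σ |<v, e_j>|^2 = 13.
Compute ||v||^2 = v·v = 13.
Deficit = 13 − 13 = 0 ≥ 0, confirming Bessel's inequality. (The deficit equals ||v − Σ <v,e_j> e_j||^2, the squared distance from v to span{e_j}.)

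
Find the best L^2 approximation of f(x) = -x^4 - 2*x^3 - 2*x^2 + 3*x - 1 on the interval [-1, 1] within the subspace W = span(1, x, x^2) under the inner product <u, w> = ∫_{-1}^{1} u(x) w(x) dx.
g(x) = -20*x^2/7 + 9*x/5 - 32/35

The best approximation g ∈ W is the orthogonal projection of f onto W. Writing g = a_0 + a_1 x + a_2 x^2, the coefficients solve the normal equations G · a = b where
  G_{ij} = <φ_i, φ_j> and b_i = <f, φ_i>, with φ_0 = 1, φ_1 = x, φ_2 = x^2.
G =
  [2, 0, 2/3]
  [0, 2/3, 0]
  [2/3, 0, 2/5],
b = (-56/15, 6/5, -184/105).
Solving gives a_0 = -32/35, a_1 = 9/5, a_2 = -20/7, so
  g(x) = -20*x^2/7 + 9*x/5 - 32/35.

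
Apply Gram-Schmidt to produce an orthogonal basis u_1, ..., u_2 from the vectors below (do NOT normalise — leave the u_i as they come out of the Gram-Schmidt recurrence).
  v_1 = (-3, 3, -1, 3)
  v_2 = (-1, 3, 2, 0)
Orthogonal basis:
  u_1 = (-3, 3, -1, 3)
  u_2 = (1/14, 27/14, 33/14, -15/14)

Apply the Gram-Schmidt recurrence
  u_1 = v_1
  u_i = v_i − Σ_{j<i} ((v_i · u_j) / (u_j · u_j)) · u_j.

Step by step this gives:
  u_1 = (-3, 3, -1, 3)
  u_2 = (1/14, 27/14, 33/14, -15/14)

Orthogonality check:
  u_2 · u_1 = 0 (should be 0)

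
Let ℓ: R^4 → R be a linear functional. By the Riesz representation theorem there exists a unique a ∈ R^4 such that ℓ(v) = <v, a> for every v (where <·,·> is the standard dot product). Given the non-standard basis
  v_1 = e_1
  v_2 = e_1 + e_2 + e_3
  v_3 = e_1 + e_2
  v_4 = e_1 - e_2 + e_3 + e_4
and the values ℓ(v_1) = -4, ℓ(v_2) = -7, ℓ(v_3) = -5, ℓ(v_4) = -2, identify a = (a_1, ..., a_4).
a = (-4, -1, -2, 3)

Write a = (a_1, ..., a_4) in the standard basis. For each basis vector v_i, ℓ(v_i) = <v_i, a> is a linear equation in the a_j's. Collect the n equations into a matrix system V a = ℓ, where row i of V is v_i (expressed in the standard basis). Since V is invertible (lower-triangular with 1s on the diagonal, up to permutation), solve by back-substitution:
  V =
[[1, 0, 0, 0],
 [1, 1, 1, 0],
 [1, 1, 0, 0],
 [1, -1, 1, 1]]
  V a = (-4, -7, -5, -2)
Solving gives a = (-4, -1, -2, 3).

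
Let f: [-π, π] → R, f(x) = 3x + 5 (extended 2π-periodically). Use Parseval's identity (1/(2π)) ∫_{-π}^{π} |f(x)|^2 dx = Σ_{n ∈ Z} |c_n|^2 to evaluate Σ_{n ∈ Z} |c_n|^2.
Σ |c_n|^2 = 3π^2 + 25

Expand and integrate term by term over [-π, π]:
  ∫ (3x)^2 dx = 9·(2π^3/3); ∫ 2·3·(5)·x dx = 0 (odd integrand); ∫ 5^2 dx = 25·2π.
So (1/(2π)) ∫_{-π}^{π} (3x + 5)^2 dx = 9π^2/3 + 25 = 3π^2 + 25.
Parseval ⇒ Σ |c_n|^2 = 3π^2 + 25.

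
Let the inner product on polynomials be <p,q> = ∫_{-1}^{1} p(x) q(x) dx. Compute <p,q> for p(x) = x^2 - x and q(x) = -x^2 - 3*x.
<p,q> = 8/5

Expand the product: p(x)·q(x) = -x^4 - 2*x^3 + 3*x^2.
∫_{-1}^{1} of each monomial x^k gives [2/(k+1) if k even, 0 if k odd]. Integrating term-by-term (or equivalently evaluating the antiderivative F(x) = -x^5/5 - x^4/2 + x^3 at the endpoints):
  F(1) − F(−1) = 3/10 − (-13/10) = 8/5.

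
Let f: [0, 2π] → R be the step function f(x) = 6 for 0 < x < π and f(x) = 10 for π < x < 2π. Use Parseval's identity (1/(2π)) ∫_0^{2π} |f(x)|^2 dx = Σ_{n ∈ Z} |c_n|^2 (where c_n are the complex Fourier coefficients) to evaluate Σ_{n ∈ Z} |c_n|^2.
Σ |c_n|^2 = 68

Parseval equates the L^2 energy of f (normalised by 1/(2π)) with the ℓ^2 sum of its Fourier coefficients: (1/(2π)) ∫_0^{2π} |f|^2 = Σ |c_n|^2.
Compute the left side: (1/(2π)) [∫_0^π 6^2 dx + ∫_π^{2π} 10^2 dx] = (1/(2π)) · (36π + 100π) = (36 + 100)/2 = 68.
So Σ_{n ∈ Z} |c_n|^2 = 68.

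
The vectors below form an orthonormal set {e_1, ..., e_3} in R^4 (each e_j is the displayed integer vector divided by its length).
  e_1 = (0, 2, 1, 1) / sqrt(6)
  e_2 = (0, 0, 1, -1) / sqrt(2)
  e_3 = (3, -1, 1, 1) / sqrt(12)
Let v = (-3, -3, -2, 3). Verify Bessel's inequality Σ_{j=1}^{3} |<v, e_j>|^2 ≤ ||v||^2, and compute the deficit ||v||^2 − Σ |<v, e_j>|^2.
Σ |<v, e_j>|^2 = 75/4; ||v||^2 = 31; deficit = 49/4

Write each e_j = u_j / sqrt(<u_j, u_j>) where u_j is the displayed integer vector. Then <v, e_j> = <v, u_j> / sqrt(<u_j, u_j>), so |<v, e_j>|^2 = <v, u_j>^2 / <u_j, u_j>.
Coefficients: <v, e_1> = -5/sqrt(6), <v, e_2> = -5/sqrt(2), <v, e_3> = -5/sqrt(12).
Square and sum: Σ |<v, e_j>|^2 = 75/4.
Compute ||v||^2 = v·v = 31.
Deficit = 31 − 75/4 = 49/4 ≥ 0, confirming Bessel's inequality. (The deficit equals ||v − Σ <v,e_j> e_j||^2, the squared distance from v to span{e_j}.)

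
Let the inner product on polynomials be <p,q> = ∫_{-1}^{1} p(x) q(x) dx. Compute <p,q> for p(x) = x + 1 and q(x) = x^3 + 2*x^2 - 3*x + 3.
<p,q> = 86/15

Expand the product: p(x)·q(x) = x^4 + 3*x^3 - x^2 + 3.
∫_{-1}^{1} of each monomial x^k gives [2/(k+1) if k even, 0 if k odd]. Integrating term-by-term (or equivalently evaluating the antiderivative F(x) = x^5/5 + 3*x^4/4 - x^3/3 + 3*x at the endpoints):
  F(1) − F(−1) = 217/60 − (-127/60) = 86/15.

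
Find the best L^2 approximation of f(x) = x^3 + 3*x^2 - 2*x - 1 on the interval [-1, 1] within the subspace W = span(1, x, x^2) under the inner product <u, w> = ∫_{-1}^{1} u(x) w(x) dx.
g(x) = 3*x^2 - 7*x/5 - 1

The best approximation g ∈ W is the orthogonal projection of f onto W. Writing g = a_0 + a_1 x + a_2 x^2, the coefficients solve the normal equations G · a = b where
  G_{ij} = <φ_i, φ_j> and b_i = <f, φ_i>, with φ_0 = 1, φ_1 = x, φ_2 = x^2.
G =
  [2, 0, 2/3]
  [0, 2/3, 0]
  [2/3, 0, 2/5],
b = (0, -14/15, 8/15).
Solving gives a_0 = -1, a_1 = -7/5, a_2 = 3, so
  g(x) = 3*x^2 - 7*x/5 - 1.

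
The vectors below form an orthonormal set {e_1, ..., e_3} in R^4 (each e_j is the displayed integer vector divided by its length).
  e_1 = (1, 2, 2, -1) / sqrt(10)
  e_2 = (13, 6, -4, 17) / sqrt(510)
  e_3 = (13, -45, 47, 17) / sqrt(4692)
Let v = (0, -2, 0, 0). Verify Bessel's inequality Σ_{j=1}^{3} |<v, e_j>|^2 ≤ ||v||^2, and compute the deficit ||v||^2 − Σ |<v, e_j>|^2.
Σ |<v, e_j>|^2 = 83/23; ||v||^2 = 4; deficit = 9/23

Write each e_j = u_j / sqrt(<u_j, u_j>) where u_j is the displayed integer vector. Then <v, e_j> = <v, u_j> / sqrt(<u_j, u_j>), so |<v, e_j>|^2 = <v, u_j>^2 / <u_j, u_j>.
Coefficients: <v, e_1> = -4/sqrt(10), <v, e_2> = -12/sqrt(510), <v, e_3> = 90/sqrt(4692).
Square and sum: Σ |<v, e_j>|^2 = 83/23.
Compute ||v||^2 = v·v = 4.
Deficit = 4 − 83/23 = 9/23 ≥ 0, confirming Bessel's inequality. (The deficit equals ||v − Σ <v,e_j> e_j||^2, the squared distance from v to span{e_j}.)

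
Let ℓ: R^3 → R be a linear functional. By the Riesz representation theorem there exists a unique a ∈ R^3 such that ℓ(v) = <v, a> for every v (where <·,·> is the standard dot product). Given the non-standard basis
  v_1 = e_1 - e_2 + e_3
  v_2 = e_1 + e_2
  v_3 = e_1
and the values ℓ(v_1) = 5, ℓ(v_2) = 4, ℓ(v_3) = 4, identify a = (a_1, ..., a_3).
a = (4, 0, 1)

Write a = (a_1, ..., a_3) in the standard basis. For each basis vector v_i, ℓ(v_i) = <v_i, a> is a linear equation in the a_j's. Collect the n equations into a matrix system V a = ℓ, where row i of V is v_i (expressed in the standard basis). Since V is invertible (lower-triangular with 1s on the diagonal, up to permutation), solve by back-substitution:
  V =
[[1, -1, 1],
 [1, 1, 0],
 [1, 0, 0]]
  V a = (5, 4, 4)
Solving gives a = (4, 0, 1).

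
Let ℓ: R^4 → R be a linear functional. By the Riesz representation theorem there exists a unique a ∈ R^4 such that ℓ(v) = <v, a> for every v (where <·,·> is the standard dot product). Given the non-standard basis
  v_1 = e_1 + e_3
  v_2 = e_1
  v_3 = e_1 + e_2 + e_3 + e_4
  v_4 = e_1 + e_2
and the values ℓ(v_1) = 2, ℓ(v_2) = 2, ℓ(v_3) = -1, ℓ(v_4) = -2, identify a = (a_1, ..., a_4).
a = (2, -4, 0, 1)

Write a = (a_1, ..., a_4) in the standard basis. For each basis vector v_i, ℓ(v_i) = <v_i, a> is a linear equation in the a_j's. Collect the n equations into a matrix system V a = ℓ, where row i of V is v_i (expressed in the standard basis). Since V is invertible (lower-triangular with 1s on the diagonal, up to permutation), solve by back-substitution:
  V =
[[1, 0, 1, 0],
 [1, 0, 0, 0],
 [1, 1, 1, 1],
 [1, 1, 0, 0]]
  V a = (2, 2, -1, -2)
Solving gives a = (2, -4, 0, 1).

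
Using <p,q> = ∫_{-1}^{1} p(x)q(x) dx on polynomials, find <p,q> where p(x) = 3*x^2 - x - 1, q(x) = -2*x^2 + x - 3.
<p,q> = -26/15

Expand the product: p(x)·q(x) = -6*x^4 + 5*x^3 - 8*x^2 + 2*x + 3.
∫_{-1}^{1} of each monomial x^k gives [2/(k+1) if k even, 0 if k odd]. Integrating term-by-term (or equivalently evaluating the antiderivative F(x) = -6*x^5/5 + 5*x^4/4 - 8*x^3/3 + x^2 + 3*x at the endpoints):
  F(1) − F(−1) = 83/60 − (187/60) = -26/15.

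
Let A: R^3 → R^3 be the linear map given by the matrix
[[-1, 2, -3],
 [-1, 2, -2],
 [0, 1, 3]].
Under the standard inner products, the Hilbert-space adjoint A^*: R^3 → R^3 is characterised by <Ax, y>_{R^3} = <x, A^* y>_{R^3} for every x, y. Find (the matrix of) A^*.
A^* = A^T =
[[-1, -1, 0],
 [2, 2, 1],
 [-3, -2, 3]]

For real matrices with standard dot products, the defining identity <Ax, y> = <x, A^* y> gives (Ax)^T y = x^T (A^*) y, i.e. x^T A^T y = x^T (A^*) y. Since this holds for all x, y, we must have A^* = A^T. Therefore
A^* =
[[-1, -1, 0],
 [2, 2, 1],
 [-3, -2, 3]].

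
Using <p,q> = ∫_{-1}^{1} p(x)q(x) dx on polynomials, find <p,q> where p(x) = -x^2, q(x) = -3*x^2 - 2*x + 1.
<p,q> = 8/15

Expand the product: p(x)·q(x) = 3*x^4 + 2*x^3 - x^2.
∫_{-1}^{1} of each monomial x^k gives [2/(k+1) if k even, 0 if k odd]. Integrating term-by-term (or equivalently evaluating the antiderivative F(x) = 3*x^5/5 + x^4/2 - x^3/3 at the endpoints):
  F(1) − F(−1) = 23/30 − (7/30) = 8/15.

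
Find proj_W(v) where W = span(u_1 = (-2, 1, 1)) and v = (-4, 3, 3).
proj_W(v) = (-14/3, 7/3, 7/3)

Set up U = [u_1 | ... | u_1] ∈ R^(3×1). The projector onto W = col(U) is P = U (U^T U)^(-1) U^T.
Compute U^T U =
  [6],
and U^T v = (14).
Solve U^T U · c = U^T v for the coefficients: c = (7/3). The projection is proj_W(v) = U c.
Check: (v - proj_W(v)) · u_1 = 0  (should be 0).
Result: proj_W(v) = (-14/3, 7/3, 7/3).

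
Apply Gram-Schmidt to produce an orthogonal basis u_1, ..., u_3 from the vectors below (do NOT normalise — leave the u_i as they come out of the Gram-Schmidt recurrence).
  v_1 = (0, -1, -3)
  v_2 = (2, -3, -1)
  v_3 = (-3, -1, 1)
Orthogonal basis:
  u_1 = (0, -1, -3)
  u_2 = (2, -12/5, 4/5)
  u_3 = (-32/13, -24/13, 8/13)

Apply the Gram-Schmidt recurrence
  u_1 = v_1
  u_i = v_i − Σ_{j<i} ((v_i · u_j) / (u_j · u_j)) · u_j.

Step by step this gives:
  u_1 = (0, -1, -3)
  u_2 = (2, -12/5, 4/5)
  u_3 = (-32/13, -24/13, 8/13)

Orthogonality check:
  u_2 · u_1 = 0 (should be 0)
  u_3 · u_1 = 0 (should be 0)
  u_3 · u_2 = 0 (should be 0)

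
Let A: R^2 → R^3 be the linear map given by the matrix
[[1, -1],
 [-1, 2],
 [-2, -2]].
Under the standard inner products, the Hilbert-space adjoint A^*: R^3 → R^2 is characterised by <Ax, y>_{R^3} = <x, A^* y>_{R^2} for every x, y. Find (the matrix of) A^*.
A^* = A^T =
[[1, -1, -2],
 [-1, 2, -2]]

For real matrices with standard dot products, the defining identity <Ax, y> = <x, A^* y> gives (Ax)^T y = x^T (A^*) y, i.e. x^T A^T y = x^T (A^*) y. Since this holds for all x, y, we must have A^* = A^T. Therefore
A^* =
[[1, -1, -2],
 [-1, 2, -2]].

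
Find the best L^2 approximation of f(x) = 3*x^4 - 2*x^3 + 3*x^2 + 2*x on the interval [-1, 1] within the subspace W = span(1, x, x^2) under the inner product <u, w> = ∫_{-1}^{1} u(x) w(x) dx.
g(x) = 39*x^2/7 + 4*x/5 - 9/35

The best approximation g ∈ W is the orthogonal projection of f onto W. Writing g = a_0 + a_1 x + a_2 x^2, the coefficients solve the normal equations G · a = b where
  G_{ij} = <φ_i, φ_j> and b_i = <f, φ_i>, with φ_0 = 1, φ_1 = x, φ_2 = x^2.
G =
  [2, 0, 2/3]
  [0, 2/3, 0]
  [2/3, 0, 2/5],
b = (16/5, 8/15, 72/35).
Solving gives a_0 = -9/35, a_1 = 4/5, a_2 = 39/7, so
  g(x) = 39*x^2/7 + 4*x/5 - 9/35.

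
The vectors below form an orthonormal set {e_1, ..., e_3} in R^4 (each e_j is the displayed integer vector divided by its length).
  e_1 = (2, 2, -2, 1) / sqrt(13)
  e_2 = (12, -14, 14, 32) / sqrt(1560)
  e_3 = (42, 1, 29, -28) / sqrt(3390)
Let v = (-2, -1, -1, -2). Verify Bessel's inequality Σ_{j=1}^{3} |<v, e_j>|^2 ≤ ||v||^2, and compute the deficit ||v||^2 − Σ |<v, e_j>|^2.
Σ |<v, e_j>|^2 = 986/113; ||v||^2 = 10; deficit = 144/113

Write each e_j = u_j / sqrt(<u_j, u_j>) where u_j is the displayed integer vector. Then <v, e_j> = <v, u_j> / sqrt(<u_j, u_j>), so |<v, e_j>|^2 = <v, u_j>^2 / <u_j, u_j>.
Coefficients: <v, e_1> = -6/sqrt(13), <v, e_2> = -88/sqrt(1560), <v, e_3> = -58/sqrt(3390).
Square and sum: Σ |<v, e_j>|^2 = 986/113.
Compute ||v||^2 = v·v = 10.
Deficit = 10 − 986/113 = 144/113 ≥ 0, confirming Bessel's inequality. (The deficit equals ||v − Σ <v,e_j> e_j||^2, the squared distance from v to span{e_j}.)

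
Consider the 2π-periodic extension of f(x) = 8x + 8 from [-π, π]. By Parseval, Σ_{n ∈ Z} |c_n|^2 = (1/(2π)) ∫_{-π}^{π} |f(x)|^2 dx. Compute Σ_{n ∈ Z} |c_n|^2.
Σ |c_n|^2 = 64π^2/3 + 64

Expand and integrate term by term over [-π, π]:
  ∫ (8x)^2 dx = 64·(2π^3/3); ∫ 2·8·(8)·x dx = 0 (odd integrand); ∫ 8^2 dx = 64·2π.
So (1/(2π)) ∫_{-π}^{π} (8x + 8)^2 dx = 64π^2/3 + 64 = 64π^2/3 + 64.
Parseval ⇒ Σ |c_n|^2 = 64π^2/3 + 64.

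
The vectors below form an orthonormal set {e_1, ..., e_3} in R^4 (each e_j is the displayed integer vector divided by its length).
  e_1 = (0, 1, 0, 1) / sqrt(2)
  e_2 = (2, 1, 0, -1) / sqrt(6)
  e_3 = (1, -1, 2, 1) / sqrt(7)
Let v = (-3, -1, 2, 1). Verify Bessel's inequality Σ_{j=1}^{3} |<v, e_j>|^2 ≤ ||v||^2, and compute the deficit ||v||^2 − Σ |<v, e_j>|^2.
Σ |<v, e_j>|^2 = 251/21; ||v||^2 = 15; deficit = 64/21

Write each e_j = u_j / sqrt(<u_j, u_j>) where u_j is the displayed integer vector. Then <v, e_j> = <v, u_j> / sqrt(<u_j, u_j>), so |<v, e_j>|^2 = <v, u_j>^2 / <u_j, u_j>.
Coefficients: <v, e_1> = 0/sqrt(2), <v, e_2> = -8/sqrt(6), <v, e_3> = 3/sqrt(7).
Square and sum: Σ |<v, e_j>|^2 = 251/21.
Compute ||v||^2 = v·v = 15.
Deficit = 15 − 251/21 = 64/21 ≥ 0, confirming Bessel's inequality. (The deficit equals ||v − Σ <v,e_j> e_j||^2, the squared distance from v to span{e_j}.)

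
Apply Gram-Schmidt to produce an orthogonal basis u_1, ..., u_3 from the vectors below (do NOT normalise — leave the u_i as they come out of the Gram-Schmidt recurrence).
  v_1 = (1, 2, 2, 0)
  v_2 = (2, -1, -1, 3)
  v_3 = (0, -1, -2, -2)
Orthogonal basis:
  u_1 = (1, 2, 2, 0)
  u_2 = (20/9, -5/9, -5/9, 3)
  u_3 = (174/131, 22/131, -109/131, -145/131)

Apply the Gram-Schmidt recurrence
  u_1 = v_1
  u_i = v_i − Σ_{j<i} ((v_i · u_j) / (u_j · u_j)) · u_j.

Step by step this gives:
  u_1 = (1, 2, 2, 0)
  u_2 = (20/9, -5/9, -5/9, 3)
  u_3 = (174/131, 22/131, -109/131, -145/131)

Orthogonality check:
  u_2 · u_1 = 0 (should be 0)
  u_3 · u_1 = 0 (should be 0)
  u_3 · u_2 = 0 (should be 0)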